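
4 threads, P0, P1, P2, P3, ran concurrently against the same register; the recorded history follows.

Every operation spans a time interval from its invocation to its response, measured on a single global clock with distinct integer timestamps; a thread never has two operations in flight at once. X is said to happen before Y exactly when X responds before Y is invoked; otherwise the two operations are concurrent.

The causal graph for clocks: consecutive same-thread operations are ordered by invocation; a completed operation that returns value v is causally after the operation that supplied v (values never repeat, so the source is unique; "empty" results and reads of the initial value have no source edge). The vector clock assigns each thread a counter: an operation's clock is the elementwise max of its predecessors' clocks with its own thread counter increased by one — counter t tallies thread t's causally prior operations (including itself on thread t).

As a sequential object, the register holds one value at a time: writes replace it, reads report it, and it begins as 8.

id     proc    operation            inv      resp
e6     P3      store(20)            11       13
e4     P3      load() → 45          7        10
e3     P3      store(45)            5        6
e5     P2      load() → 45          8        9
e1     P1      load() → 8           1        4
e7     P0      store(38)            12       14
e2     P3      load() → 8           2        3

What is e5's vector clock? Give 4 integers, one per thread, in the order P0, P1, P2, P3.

(0, 0, 1, 2)

e2 (invocation 2): nothing precedes it; P3's component alone gives (0, 0, 0, 1)
e1 (invocation 1): nothing precedes it; P1's component alone gives (0, 1, 0, 0)
e7 (invocation 12): nothing precedes it; P0's component alone gives (1, 0, 0, 0)
e3, invoked 5, takes VC(e2)=(0, 0, 0, 1) under max, adds 1 for P3 → (0, 0, 0, 2)
e4, invoked 7, takes VC(e3)=(0, 0, 0, 2) under max, adds 1 for P3 → (0, 0, 0, 3)
e5, invoked 8, takes VC(e3)=(0, 0, 0, 2) under max, adds 1 for P2 → (0, 0, 1, 2)
e6, invoked 11, takes VC(e4)=(0, 0, 0, 3) under max, adds 1 for P3 → (0, 0, 0, 4)
target: VC(e5) = (0, 0, 1, 2)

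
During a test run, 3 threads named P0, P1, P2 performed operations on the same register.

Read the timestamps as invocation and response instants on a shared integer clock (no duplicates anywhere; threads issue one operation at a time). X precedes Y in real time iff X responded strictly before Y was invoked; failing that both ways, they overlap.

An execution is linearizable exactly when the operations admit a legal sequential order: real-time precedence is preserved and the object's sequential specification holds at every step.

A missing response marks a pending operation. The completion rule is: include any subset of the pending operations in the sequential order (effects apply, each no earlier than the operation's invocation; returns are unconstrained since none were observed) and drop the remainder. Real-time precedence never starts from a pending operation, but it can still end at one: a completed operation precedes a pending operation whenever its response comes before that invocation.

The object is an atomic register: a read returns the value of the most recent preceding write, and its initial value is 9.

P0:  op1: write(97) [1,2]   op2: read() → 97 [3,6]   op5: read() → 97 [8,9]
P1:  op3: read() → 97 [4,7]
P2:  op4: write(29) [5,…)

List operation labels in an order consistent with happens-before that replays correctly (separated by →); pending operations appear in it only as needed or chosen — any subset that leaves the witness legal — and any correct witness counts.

1. op1 write(97), leaving value 97
2. op2 read() → 97, leaving value 97
3. op3 read() → 97, leaving value 97
4. op5 read() → 97, leaving value 97

op1 → op2 → op3 → op5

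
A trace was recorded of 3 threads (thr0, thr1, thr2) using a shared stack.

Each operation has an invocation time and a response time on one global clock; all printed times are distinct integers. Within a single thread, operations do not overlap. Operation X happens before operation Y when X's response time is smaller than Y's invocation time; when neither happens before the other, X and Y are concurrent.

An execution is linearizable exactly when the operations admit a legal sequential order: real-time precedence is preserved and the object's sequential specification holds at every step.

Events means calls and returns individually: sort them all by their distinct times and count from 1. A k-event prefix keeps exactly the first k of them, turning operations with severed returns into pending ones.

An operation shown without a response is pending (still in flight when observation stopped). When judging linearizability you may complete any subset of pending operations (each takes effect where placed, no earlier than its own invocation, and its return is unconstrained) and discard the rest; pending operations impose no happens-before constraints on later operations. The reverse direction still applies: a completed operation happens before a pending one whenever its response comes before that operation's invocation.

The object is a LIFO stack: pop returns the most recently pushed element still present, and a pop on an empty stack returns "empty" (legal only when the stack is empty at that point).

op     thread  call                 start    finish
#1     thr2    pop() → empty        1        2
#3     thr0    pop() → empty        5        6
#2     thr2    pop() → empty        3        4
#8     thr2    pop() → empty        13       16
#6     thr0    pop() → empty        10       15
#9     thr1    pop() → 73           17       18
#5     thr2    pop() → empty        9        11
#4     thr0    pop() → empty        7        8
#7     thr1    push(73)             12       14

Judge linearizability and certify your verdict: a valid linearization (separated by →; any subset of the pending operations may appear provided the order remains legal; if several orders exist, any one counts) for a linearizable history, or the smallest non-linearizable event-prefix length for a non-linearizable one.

linearizable — witness: #1 → #2 → #3 → #4 → #5 → #6 → #8 → #7 → #9

after step 1 (#1 pop() → empty): stack <>
after step 2 (#2 pop() → empty): stack <>
after step 3 (#3 pop() → empty): stack <>
after step 4 (#4 pop() → empty): stack <>
after step 5 (#5 pop() → empty): stack <>
after step 6 (#6 pop() → empty): stack <>
after step 7 (#8 pop() → empty): stack <>
after step 8 (#7 push(73)): stack <73>
after step 9 (#9 pop() → 73): stack <>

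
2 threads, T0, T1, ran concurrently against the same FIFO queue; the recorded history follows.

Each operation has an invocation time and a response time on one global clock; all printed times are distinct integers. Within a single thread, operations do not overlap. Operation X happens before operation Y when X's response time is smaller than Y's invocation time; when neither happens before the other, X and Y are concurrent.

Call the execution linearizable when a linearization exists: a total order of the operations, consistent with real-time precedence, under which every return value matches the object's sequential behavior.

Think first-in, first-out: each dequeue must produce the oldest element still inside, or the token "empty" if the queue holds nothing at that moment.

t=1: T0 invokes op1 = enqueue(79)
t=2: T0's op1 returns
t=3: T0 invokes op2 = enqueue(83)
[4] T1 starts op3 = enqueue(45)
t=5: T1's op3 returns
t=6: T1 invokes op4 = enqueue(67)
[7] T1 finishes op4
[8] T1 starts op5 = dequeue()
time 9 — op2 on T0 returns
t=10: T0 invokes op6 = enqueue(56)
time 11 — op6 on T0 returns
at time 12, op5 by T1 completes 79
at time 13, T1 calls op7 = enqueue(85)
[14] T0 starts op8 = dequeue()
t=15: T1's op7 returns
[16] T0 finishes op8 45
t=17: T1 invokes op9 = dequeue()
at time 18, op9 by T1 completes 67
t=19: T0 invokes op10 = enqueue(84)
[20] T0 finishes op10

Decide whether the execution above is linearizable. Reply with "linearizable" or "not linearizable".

witness order: op1, op3, op4, op2, op5, op6, op7, op8, op9, op10
after step 1 (op1 enqueue(79)): queue <79>
after step 2 (op3 enqueue(45)): queue <79,45>
after step 3 (op4 enqueue(67)): queue <79,45,67>
after step 4 (op2 enqueue(83)): queue <79,45,67,83>
after step 5 (op5 dequeue() → 79): queue <45,67,83>
after step 6 (op6 enqueue(56)): queue <45,67,83,56>
after step 7 (op7 enqueue(85)): queue <45,67,83,56,85>
after step 8 (op8 dequeue() → 45): queue <67,83,56,85>
after step 9 (op9 dequeue() → 67): queue <83,56,85>
after step 10 (op10 enqueue(84)): queue <83,56,85,84>

linearizable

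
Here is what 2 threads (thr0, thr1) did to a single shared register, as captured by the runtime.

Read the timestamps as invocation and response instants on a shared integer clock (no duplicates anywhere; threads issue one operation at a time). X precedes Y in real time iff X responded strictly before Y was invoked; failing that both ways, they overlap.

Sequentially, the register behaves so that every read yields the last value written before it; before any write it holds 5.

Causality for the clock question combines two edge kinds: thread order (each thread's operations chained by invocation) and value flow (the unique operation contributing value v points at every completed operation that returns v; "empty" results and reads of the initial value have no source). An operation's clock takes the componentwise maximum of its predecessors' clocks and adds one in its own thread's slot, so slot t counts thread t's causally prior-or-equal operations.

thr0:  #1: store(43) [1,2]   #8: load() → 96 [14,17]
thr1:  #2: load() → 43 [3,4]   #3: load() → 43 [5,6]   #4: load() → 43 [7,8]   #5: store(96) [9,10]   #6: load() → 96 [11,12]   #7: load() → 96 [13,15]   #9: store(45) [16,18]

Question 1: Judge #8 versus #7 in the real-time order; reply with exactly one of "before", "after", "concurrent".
concurrent

#8 spans [14,17], #7 spans [13,15]
the intervals overlap in both directions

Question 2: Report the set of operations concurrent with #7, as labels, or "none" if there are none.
#8

concurrent with #7 ([13,15]): every op whose interval crosses 13..15
#1 [1,2]: before
#2 [3,4]: before
#3 [5,6]: before
#4 [7,8]: before
#5 [9,10]: before
#6 [11,12]: before
#8 [14,17]: concurrent
#9 [16,18]: after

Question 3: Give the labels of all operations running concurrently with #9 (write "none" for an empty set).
#8

#9 runs from 16 to 18; window-overlapping ops are concurrent
#1 [1,2]: before
#2 [3,4]: before
#3 [5,6]: before
#4 [7,8]: before
#5 [9,10]: before
#6 [11,12]: before
#7 [13,15]: before
#8 [14,17]: concurrent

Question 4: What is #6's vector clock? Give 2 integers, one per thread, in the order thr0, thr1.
(1, 5)

VC(#1, invoked at 1): no causal predecessors; +1 on thr0 → (1, 0)
#2, invoked 3, takes VC(#1)=(1, 0) under max, adds 1 for thr1 → (1, 1)
#3, invoked 5, takes VC(#1)=(1, 0), VC(#2)=(1, 1) under max, adds 1 for thr1 → (1, 2)
#4, invoked 7, takes VC(#1)=(1, 0), VC(#3)=(1, 2) under max, adds 1 for thr1 → (1, 3)
#5, invoked 9, takes VC(#4)=(1, 3) under max, adds 1 for thr1 → (1, 4)
#6, invoked 11, takes VC(#5)=(1, 4) under max, adds 1 for thr1 → (1, 5)
#8, invoked 14, takes VC(#1)=(1, 0), VC(#5)=(1, 4) under max, adds 1 for thr0 → (2, 4)
#7, invoked 13, takes VC(#5)=(1, 4), VC(#6)=(1, 5) under max, adds 1 for thr1 → (1, 6)
#9, invoked 16, takes VC(#7)=(1, 6) under max, adds 1 for thr1 → (1, 7)
target: VC(#6) = (1, 5)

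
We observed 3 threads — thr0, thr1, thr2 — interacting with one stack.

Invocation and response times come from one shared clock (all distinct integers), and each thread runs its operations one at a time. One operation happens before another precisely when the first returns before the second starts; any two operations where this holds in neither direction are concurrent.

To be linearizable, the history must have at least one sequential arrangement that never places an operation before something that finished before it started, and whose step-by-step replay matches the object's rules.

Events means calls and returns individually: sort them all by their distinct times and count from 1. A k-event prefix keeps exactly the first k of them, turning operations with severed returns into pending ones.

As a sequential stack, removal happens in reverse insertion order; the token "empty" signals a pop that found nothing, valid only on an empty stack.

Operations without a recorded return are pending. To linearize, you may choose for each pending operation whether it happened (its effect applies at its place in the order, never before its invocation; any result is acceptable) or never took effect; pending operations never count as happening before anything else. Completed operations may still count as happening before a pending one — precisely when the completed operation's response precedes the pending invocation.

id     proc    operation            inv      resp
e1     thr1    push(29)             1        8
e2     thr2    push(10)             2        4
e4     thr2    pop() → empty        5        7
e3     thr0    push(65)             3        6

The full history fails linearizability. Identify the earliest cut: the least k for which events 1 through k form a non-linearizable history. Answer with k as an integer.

7

events 1..6 are linearizable, e.g. via e1, e2, e3:
1. e1 push(29) (pending, included), leaving stack <29>
2. e2 push(10), leaving stack <29,10>
3. e3 push(65), leaving stack <29,10,65>
include event 7 — e4 responding at 7 — and every candidate order breaks
include/drop combinations of the 1 pending operation (e1) were all tried; none helps
sample order e2, e3, e4 (pending dropped) stalls at step 3 — e4 pop() → empty has no legal effect
sample order e2, e4, e3 (pending dropped) stalls at step 2 — e4 pop() → empty has no legal effect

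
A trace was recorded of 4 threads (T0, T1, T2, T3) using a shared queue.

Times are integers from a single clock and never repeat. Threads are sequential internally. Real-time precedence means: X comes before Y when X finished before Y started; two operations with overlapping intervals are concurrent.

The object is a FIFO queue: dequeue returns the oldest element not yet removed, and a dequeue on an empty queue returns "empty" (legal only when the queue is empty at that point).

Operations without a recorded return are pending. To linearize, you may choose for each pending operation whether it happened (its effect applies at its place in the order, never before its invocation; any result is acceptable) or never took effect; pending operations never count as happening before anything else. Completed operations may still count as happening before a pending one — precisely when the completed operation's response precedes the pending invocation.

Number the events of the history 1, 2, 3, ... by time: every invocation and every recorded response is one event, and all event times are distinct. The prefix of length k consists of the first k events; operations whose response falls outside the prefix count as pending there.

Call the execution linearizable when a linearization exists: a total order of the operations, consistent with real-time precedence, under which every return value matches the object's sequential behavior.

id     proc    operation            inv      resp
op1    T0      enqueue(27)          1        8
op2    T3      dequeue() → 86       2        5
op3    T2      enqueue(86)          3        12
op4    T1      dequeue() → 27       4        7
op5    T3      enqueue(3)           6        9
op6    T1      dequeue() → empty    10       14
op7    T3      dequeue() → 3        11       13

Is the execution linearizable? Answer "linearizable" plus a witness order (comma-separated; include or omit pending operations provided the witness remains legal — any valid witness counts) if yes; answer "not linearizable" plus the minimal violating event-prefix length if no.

1. op1 enqueue(27), leaving queue <27>
2. op3 enqueue(86), leaving queue <27,86>
3. op4 dequeue() → 27, leaving queue <86>
4. op2 dequeue() → 86, leaving queue <>
5. op5 enqueue(3), leaving queue <3>
6. op7 dequeue() → 3, leaving queue <>
7. op6 dequeue() → empty, leaving queue <>

linearizable — witness: op1, op3, op4, op2, op5, op7, op6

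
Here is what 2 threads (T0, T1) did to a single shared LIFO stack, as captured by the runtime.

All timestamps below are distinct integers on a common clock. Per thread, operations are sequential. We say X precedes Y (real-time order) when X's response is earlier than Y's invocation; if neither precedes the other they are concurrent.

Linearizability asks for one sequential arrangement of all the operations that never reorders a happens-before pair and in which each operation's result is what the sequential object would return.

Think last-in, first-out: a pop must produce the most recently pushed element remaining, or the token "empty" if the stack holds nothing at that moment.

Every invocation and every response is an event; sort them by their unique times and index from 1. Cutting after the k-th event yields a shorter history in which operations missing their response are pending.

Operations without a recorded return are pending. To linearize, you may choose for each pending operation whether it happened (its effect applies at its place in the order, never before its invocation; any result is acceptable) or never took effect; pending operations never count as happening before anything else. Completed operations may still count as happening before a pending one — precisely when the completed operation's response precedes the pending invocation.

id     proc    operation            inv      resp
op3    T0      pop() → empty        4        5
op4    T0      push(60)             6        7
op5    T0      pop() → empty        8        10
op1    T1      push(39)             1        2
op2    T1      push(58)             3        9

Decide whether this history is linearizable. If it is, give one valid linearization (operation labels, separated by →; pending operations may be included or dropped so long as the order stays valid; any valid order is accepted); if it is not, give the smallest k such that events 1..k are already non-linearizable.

through event 4 a valid linearization exists; event 5 (op3 responding at time 5) ends that
exactly one order of the 2 completed ops respects real time; the LIFO stack replay fails
include/drop combinations of the 1 pending operation (op2) were all tried; none helps
for example op1, op3 (pending dropped) fails at step 2: op3 pop() → empty is not legal there

not linearizable — minimal violating prefix: 5 events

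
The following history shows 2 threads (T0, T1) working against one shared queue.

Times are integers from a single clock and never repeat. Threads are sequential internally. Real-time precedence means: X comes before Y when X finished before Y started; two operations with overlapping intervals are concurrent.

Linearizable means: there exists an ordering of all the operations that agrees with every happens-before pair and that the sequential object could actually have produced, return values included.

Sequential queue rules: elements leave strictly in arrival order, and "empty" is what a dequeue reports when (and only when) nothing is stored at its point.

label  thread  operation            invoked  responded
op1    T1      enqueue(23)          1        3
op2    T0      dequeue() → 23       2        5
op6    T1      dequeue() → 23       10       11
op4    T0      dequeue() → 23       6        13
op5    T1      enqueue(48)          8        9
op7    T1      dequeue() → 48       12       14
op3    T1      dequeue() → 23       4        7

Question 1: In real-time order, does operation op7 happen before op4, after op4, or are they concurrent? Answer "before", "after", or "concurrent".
op7 spans [12,14], op4 spans [6,13]
the intervals overlap in both directions

concurrent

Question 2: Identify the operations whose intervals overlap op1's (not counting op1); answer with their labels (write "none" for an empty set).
op1 spans [1,3]: anything still running between times 1 and 3 counts as concurrent
op2 [2,5]: concurrent
op3 [4,7]: after
op4 [6,13]: after
op5 [8,9]: after
op6 [10,11]: after
op7 [12,14]: after

op2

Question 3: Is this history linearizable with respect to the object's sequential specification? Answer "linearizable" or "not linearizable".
cut after 6 events: linearizable; cut after 7 events (op3 responds, time 7): not linearizable
3 completed operations, 3 real-time-consistent orders — every queue replay fails
no completion choice of the 1 pending operation (op4) rescues it — every subset was tried
e.g. op1, op2, op3 (pending dropped): illegal at step 3, since op3 dequeue() → 23 cannot apply there
e.g. op1, op3, op2 (pending dropped): illegal at step 3, since op2 dequeue() → 23 cannot apply there

not linearizable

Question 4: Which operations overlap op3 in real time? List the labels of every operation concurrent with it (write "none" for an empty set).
op3 runs from 4 to 7; window-overlapping ops are concurrent
op1 [1,3]: before
op2 [2,5]: concurrent
op4 [6,13]: concurrent
op5 [8,9]: after
op6 [10,11]: after
op7 [12,14]: after

op2, op4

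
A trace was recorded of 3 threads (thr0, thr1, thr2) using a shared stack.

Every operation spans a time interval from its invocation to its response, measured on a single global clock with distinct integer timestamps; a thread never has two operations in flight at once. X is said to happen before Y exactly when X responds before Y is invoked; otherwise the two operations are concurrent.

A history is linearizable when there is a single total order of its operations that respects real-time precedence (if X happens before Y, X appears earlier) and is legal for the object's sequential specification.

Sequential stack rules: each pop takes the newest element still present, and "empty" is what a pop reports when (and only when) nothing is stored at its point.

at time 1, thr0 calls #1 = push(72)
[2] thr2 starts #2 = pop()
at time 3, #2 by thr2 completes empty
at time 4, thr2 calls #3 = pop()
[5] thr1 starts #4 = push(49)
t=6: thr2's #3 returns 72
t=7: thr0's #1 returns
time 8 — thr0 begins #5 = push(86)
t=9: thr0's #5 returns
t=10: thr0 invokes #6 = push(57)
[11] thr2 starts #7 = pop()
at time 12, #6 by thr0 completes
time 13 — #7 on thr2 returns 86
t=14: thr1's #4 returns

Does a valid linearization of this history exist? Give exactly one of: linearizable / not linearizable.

a witness: #2, #1, #3, #4, #5, #7, #6
after step 1 (#2 pop() → empty): stack <>
after step 2 (#1 push(72)): stack <72>
after step 3 (#3 pop() → 72): stack <>
after step 4 (#4 push(49)): stack <49>
after step 5 (#5 push(86)): stack <49,86>
after step 6 (#7 pop() → 86): stack <49>
after step 7 (#6 push(57)): stack <49,57>

linearizable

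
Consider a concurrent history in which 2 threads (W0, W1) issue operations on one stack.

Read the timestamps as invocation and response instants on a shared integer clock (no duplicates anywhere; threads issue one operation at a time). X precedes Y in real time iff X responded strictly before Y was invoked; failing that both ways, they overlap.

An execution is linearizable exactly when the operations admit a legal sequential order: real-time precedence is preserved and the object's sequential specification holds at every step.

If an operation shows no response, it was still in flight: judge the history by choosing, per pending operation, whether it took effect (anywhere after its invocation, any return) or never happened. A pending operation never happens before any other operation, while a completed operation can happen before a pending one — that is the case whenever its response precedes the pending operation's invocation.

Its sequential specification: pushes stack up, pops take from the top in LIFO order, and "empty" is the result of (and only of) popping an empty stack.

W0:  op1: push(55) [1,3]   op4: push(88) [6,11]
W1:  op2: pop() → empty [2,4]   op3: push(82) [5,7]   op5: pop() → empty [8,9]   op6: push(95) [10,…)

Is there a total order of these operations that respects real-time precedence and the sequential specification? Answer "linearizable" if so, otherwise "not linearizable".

the violation lands at event 9, op5's response at time 9: events 1..8 linearize, events 1..9 do not
2 orders of the 4 completed stack ops respect real time; none is legal
include/drop combinations of the 1 pending operation (op4) were all tried; none helps
sample order op1, op2, op3, op5 (pending dropped) stalls at step 2 — op2 pop() → empty has no legal effect
sample order op2, op1, op3, op5 (pending dropped) stalls at step 4 — op5 pop() → empty has no legal effect

not linearizable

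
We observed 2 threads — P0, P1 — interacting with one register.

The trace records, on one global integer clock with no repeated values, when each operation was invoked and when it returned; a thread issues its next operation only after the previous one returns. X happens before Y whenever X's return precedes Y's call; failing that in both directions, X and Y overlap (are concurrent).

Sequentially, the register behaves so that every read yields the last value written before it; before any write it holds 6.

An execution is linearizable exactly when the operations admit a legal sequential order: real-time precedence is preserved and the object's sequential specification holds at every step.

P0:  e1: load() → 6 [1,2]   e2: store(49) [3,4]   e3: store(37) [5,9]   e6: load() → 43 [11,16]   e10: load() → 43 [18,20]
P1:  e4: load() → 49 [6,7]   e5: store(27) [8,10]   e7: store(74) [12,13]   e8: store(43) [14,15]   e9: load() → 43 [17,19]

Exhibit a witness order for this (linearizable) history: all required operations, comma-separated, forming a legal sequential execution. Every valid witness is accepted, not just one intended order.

step 1: e1 load() → 6 — value 6
step 2: e2 store(49) — value 49
step 3: e4 load() → 49 — value 49
step 4: e3 store(37) — value 37
step 5: e5 store(27) — value 27
step 6: e7 store(74) — value 74
step 7: e8 store(43) — value 43
step 8: e6 load() → 43 — value 43
step 9: e9 load() → 43 — value 43
step 10: e10 load() → 43 — value 43

e1, e2, e4, e3, e5, e7, e8, e6, e9, e10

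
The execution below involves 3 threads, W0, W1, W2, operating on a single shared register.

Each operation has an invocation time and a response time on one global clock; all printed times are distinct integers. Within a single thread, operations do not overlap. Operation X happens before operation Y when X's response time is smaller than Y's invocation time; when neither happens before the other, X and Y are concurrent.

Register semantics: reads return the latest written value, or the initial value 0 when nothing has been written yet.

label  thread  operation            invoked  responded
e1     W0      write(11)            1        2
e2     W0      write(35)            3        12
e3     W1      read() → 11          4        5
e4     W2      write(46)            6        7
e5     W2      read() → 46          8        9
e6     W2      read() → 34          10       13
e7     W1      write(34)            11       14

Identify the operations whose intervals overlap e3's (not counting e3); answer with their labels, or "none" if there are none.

e3 spans [4,5]; an op avoiding the whole window 4..5 is ordered, any other is concurrent
e1 [1,2]: before
e2 [3,12]: concurrent
e4 [6,7]: after
e5 [8,9]: after
e6 [10,13]: after
e7 [11,14]: after

e2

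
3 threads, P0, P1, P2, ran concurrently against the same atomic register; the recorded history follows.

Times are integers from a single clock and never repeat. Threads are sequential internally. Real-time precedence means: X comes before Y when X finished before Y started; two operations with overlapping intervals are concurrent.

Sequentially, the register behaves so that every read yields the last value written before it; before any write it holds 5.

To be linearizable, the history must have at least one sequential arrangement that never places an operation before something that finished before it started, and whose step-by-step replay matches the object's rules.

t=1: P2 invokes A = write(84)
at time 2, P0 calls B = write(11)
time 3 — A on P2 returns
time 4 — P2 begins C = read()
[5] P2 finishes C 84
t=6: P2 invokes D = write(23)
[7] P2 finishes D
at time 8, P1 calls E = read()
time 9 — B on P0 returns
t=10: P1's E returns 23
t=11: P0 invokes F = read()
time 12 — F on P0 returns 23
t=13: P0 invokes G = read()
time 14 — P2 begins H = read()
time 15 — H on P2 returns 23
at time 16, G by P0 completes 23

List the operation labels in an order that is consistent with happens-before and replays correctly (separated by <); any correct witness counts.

1. A write(84), leaving value 84
2. C read() → 84, leaving value 84
3. B write(11), leaving value 11
4. D write(23), leaving value 23
5. E read() → 23, leaving value 23
6. F read() → 23, leaving value 23
7. G read() → 23, leaving value 23
8. H read() → 23, leaving value 23

A < C < B < D < E < F < G < H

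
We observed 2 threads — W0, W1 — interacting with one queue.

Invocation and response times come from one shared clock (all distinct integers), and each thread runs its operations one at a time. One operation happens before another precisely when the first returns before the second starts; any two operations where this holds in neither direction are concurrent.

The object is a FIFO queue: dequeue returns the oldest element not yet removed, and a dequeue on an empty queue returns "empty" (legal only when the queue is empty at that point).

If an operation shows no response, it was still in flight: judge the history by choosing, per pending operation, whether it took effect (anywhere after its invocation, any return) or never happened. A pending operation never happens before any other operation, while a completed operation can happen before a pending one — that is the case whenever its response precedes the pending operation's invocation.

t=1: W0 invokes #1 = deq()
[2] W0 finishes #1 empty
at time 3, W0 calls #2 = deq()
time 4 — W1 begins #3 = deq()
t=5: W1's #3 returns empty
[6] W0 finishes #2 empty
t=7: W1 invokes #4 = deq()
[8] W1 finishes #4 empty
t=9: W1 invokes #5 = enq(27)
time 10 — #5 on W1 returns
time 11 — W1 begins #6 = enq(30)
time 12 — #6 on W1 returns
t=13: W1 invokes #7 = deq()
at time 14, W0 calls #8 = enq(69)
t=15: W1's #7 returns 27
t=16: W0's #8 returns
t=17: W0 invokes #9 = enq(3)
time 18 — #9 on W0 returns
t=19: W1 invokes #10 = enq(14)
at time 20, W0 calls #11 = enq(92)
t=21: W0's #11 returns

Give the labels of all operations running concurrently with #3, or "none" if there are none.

#3 spans [4,5]: anything still running between times 4 and 5 counts as concurrent
#1 [1,2]: before
#2 [3,6]: concurrent
#4 [7,8]: after
#5 [9,10]: after
#6 [11,12]: after
#7 [13,15]: after
#8 [14,16]: after
#9 [17,18]: after
#10 [19,…): after
#11 [20,21]: after

#2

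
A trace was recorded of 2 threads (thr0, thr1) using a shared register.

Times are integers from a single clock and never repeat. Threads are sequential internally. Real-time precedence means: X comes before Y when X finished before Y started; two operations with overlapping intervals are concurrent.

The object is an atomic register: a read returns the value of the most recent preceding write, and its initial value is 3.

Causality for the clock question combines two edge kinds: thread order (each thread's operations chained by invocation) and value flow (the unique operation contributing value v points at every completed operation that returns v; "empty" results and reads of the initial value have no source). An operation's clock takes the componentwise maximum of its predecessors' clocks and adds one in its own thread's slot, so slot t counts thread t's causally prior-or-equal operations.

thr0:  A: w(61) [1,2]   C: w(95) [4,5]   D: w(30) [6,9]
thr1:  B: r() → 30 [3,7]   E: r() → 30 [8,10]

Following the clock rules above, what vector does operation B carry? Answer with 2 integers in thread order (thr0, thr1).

(3, 1)

A, invoked 1, has no incoming edges; only thr0's bump applies → (1, 0)
VC(C, invoked at 4): max of VC(A)=(1, 0), then +1 on thread thr0 → (2, 0)
VC(D, invoked at 6): max of VC(C)=(2, 0), then +1 on thread thr0 → (3, 0)
VC(B, invoked at 3): max of VC(D)=(3, 0), then +1 on thread thr1 → (3, 1)
VC(E, invoked at 8): max of VC(B)=(3, 1), VC(D)=(3, 0), then +1 on thread thr1 → (3, 2)
target: VC(B) = (3, 1)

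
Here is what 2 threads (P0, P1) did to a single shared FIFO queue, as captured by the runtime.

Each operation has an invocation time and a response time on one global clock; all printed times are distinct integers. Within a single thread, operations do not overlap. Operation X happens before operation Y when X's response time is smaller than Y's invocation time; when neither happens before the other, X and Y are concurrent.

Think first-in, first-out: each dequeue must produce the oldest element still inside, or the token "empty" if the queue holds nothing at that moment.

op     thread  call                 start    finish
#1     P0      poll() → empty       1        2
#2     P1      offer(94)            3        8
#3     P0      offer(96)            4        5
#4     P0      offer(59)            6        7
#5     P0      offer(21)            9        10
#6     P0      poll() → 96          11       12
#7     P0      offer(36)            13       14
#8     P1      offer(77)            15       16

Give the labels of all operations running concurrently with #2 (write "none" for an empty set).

#3, #4

overlap test against #2 [3,8]: concurrent iff the interval meets 3..8
#1 [1,2]: before
#3 [4,5]: concurrent
#4 [6,7]: concurrent
#5 [9,10]: after
#6 [11,12]: after
#7 [13,14]: after
#8 [15,16]: after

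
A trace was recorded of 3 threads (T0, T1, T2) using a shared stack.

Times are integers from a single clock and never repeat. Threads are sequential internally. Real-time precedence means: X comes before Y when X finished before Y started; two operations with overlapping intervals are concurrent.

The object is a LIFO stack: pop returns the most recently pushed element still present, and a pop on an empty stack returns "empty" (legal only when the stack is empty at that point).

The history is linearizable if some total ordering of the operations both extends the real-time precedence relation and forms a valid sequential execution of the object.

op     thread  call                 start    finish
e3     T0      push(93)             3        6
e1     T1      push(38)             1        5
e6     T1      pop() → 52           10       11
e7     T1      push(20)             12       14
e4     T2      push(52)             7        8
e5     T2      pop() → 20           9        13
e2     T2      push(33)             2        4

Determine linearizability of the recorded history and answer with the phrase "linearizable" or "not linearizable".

one valid linearization: e1, e2, e3, e4, e6, e7, e5
step 1: e1 push(38) — stack <38>
step 2: e2 push(33) — stack <38,33>
step 3: e3 push(93) — stack <38,33,93>
step 4: e4 push(52) — stack <38,33,93,52>
step 5: e6 pop() → 52 — stack <38,33,93>
step 6: e7 push(20) — stack <38,33,93,20>
step 7: e5 pop() → 20 — stack <38,33,93>

linearizable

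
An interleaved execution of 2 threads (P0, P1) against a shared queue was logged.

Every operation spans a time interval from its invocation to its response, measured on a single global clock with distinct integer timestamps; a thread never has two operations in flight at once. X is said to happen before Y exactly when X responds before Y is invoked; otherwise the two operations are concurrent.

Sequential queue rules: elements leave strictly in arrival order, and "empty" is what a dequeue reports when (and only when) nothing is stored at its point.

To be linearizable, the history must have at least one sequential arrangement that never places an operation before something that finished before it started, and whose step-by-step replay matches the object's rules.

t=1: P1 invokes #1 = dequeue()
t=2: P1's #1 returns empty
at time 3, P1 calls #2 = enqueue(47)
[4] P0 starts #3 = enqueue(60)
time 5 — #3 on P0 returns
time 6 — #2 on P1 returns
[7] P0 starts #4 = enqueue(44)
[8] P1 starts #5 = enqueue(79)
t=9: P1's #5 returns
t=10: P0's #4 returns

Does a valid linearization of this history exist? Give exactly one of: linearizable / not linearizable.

one valid linearization: #1, #2, #3, #4, #5
1. #1 dequeue() → empty, leaving queue <>
2. #2 enqueue(47), leaving queue <47>
3. #3 enqueue(60), leaving queue <47,60>
4. #4 enqueue(44), leaving queue <47,60,44>
5. #5 enqueue(79), leaving queue <47,60,44,79>

linearizable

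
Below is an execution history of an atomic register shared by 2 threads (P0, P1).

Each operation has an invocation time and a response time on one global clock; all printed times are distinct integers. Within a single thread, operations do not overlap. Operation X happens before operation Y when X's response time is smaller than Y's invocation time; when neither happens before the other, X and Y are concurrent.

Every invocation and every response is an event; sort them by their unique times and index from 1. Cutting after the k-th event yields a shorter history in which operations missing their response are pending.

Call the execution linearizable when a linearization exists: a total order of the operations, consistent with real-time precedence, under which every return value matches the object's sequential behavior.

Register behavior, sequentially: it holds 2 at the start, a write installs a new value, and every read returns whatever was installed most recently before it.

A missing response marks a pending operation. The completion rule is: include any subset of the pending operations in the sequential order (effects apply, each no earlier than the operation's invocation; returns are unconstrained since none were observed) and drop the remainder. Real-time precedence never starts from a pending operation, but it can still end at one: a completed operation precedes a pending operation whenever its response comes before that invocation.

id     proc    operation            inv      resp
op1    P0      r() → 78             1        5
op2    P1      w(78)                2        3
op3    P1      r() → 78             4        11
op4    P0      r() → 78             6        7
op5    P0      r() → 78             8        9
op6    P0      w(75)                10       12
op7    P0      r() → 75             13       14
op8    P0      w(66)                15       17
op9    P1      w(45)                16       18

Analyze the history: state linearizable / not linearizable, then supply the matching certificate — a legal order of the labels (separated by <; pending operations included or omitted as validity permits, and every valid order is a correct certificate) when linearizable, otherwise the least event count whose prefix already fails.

1. op2 w(78), leaving value 78
2. op1 r() → 78, leaving value 78
3. op3 r() → 78, leaving value 78
4. op4 r() → 78, leaving value 78
5. op5 r() → 78, leaving value 78
6. op6 w(75), leaving value 75
7. op7 r() → 75, leaving value 75
8. op8 w(66), leaving value 66
9. op9 w(45), leaving value 45

linearizable — witness: op2 < op1 < op3 < op4 < op5 < op6 < op7 < op8 < op9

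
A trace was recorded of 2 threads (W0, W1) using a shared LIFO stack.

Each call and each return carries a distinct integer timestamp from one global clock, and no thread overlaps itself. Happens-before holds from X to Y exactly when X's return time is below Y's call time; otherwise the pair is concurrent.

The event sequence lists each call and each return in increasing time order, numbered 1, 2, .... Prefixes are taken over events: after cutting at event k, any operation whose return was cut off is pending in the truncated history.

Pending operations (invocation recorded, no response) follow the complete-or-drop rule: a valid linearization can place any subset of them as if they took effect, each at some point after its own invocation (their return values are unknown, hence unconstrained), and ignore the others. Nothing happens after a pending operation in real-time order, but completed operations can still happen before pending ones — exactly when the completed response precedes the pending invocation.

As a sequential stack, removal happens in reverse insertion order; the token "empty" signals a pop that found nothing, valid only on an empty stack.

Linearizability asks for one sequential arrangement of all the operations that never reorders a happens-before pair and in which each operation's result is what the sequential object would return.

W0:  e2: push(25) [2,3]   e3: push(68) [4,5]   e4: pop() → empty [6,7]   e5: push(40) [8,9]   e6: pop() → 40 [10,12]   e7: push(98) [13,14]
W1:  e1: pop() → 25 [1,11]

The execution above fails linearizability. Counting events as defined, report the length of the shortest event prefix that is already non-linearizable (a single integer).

7

events 1..6 are linearizable, e.g. via e1, e2, e3:
after step 1 (e1 pop() (pending, included)): stack <>
after step 2 (e2 push(25)): stack <25>
after step 3 (e3 push(68)): stack <25,68>
include event 7 — e4 responding at 7 — and every candidate order breaks
every completion of the 1 pending operation (e1) was checked; none linearizes
e.g. e2, e3, e4 (pending dropped): illegal at step 3, since e4 pop() → empty cannot apply there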